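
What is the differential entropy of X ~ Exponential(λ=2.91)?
-0.0682 nats

We have X ~ Exponential(λ=2.91).

The differential entropy measures the uncertainty or information content of the distribution.

For an Exponential distribution with λ=2.91:
h(X) = -0.0682 nats

(In bits, this would be -0.0983 bits.)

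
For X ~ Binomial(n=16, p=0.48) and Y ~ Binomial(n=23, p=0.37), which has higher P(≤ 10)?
X has higher probability (P(X ≤ 10) = 0.9214 > P(Y ≤ 10) = 0.8062)

Compute P(≤ 10) for each distribution:

X ~ Binomial(n=16, p=0.48):
P(X ≤ 10) = 0.9214

Y ~ Binomial(n=23, p=0.37):
P(Y ≤ 10) = 0.8062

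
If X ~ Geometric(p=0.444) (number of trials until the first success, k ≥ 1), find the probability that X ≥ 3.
0.309136

We have X ~ Geometric(p=0.444) (number of trials until the first success, k ≥ 1).

For discrete distributions, P(X ≥ 3) = 1 - P(X ≤ 2).

P(X ≤ 2) = 0.690864
P(X ≥ 3) = 1 - 0.690864 = 0.309136

So there's approximately a 30.9% chance that X is at least 3.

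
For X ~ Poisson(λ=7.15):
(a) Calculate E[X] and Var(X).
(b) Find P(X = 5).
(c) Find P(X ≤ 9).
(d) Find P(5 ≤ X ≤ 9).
(a) E[X] = 7.1500, Var(X) = 7.1500
(b) P(X = 5) = 0.122220
(c) P(X ≤ 9) = 0.814965
(d) P(5 ≤ X ≤ 9) = 0.655223

We have X ~ Poisson(λ=7.15).

(a) Moments:
E[X] = 7.1500
Var(X) = 7.1500
σ = √Var(X) = 2.6739

(b) Point probability using PMF:
P(X = 5) = 0.122220

(c) Cumulative probability using CDF:
P(X ≤ 9) = F(9) = 0.814965

(d) Range probability:
P(5 ≤ X ≤ 9) = P(X ≤ 9) - P(X ≤ 4)
                   = F(9) - F(4)
                   = 0.814965 - 0.159742
                   = 0.655223

This means approximately 65.5% of outcomes fall in the interval [5, 9].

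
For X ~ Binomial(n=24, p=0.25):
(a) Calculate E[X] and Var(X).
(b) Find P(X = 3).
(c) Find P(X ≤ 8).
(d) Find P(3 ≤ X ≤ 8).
(a) E[X] = 6.0000, Var(X) = 4.5000
(b) P(X = 3) = 0.075217
(c) P(X ≤ 8) = 0.878682
(d) P(3 ≤ X ≤ 8) = 0.838881

We have X ~ Binomial(n=24, p=0.25).

(a) Moments:
E[X] = 6.0000
Var(X) = 4.5000
σ = √Var(X) = 2.1213

(b) Point probability using PMF:
P(X = 3) = 0.075217

(c) Cumulative probability using CDF:
P(X ≤ 8) = F(8) = 0.878682

(d) Range probability:
P(3 ≤ X ≤ 8) = P(X ≤ 8) - P(X ≤ 2)
                   = F(8) - F(2)
                   = 0.878682 - 0.039801
                   = 0.838881

This means approximately 83.9% of outcomes fall in the interval [3, 8].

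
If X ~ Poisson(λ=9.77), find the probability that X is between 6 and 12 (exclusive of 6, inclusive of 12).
0.667516

We have X ~ Poisson(λ=9.77).

To find P(6 < X ≤ 12), we use:
P(6 < X ≤ 12) = P(X ≤ 12) - P(X ≤ 6)
                 = F(12) - F(6)
                 = 0.812840 - 0.145324
                 = 0.667516

So there's approximately a 66.8% chance that X falls in this range.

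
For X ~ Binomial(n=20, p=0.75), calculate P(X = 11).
0.027061

We have X ~ Binomial(n=20, p=0.75).

For a Binomial distribution, the PMF gives us the probability of each outcome.

Using the PMF formula:
P(X = 11) = 0.027061

Rounded to 4 decimal places: 0.0271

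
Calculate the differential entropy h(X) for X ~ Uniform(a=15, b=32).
2.8332 nats

We have X ~ Uniform(a=15, b=32).

The differential entropy measures the uncertainty or information content of the distribution.

For a Uniform distribution with a=15, b=32:
h(X) = 2.8332 nats

(In bits, this would be 4.0875 bits.)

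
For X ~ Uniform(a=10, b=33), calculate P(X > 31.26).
0.075652

We have X ~ Uniform(a=10, b=33).

P(X > 31.26) = 1 - P(X ≤ 31.26)
                = 1 - F(31.26)
                = 1 - 0.924348
                = 0.075652

So there's approximately a 7.6% chance that X exceeds 31.26.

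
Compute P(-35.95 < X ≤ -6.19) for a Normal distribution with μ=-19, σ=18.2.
0.583391

We have X ~ Normal(μ=-19, σ=18.2).

To find P(-35.95 < X ≤ -6.19), we use:
P(-35.95 < X ≤ -6.19) = P(X ≤ -6.19) - P(X ≤ -35.95)
                 = F(-6.19) - F(-35.95)
                 = 0.759236 - 0.175844
                 = 0.583391

So there's approximately a 58.3% chance that X falls in this range.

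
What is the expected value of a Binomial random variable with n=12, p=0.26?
3.1200

We have X ~ Binomial(n=12, p=0.26).

For a Binomial distribution with n=12, p=0.26:
E[X] = 3.1200

This is the expected (average) value of X.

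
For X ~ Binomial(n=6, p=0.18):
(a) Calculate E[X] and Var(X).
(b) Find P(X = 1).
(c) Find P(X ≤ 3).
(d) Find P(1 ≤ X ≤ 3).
(a) E[X] = 1.0800, Var(X) = 0.8856
(b) P(X = 1) = 0.400399
(c) P(X ≤ 3) = 0.988448
(d) P(1 ≤ X ≤ 3) = 0.684442

We have X ~ Binomial(n=6, p=0.18).

(a) Moments:
E[X] = 1.0800
Var(X) = 0.8856
σ = √Var(X) = 0.9411

(b) Point probability using PMF:
P(X = 1) = 0.400399

(c) Cumulative probability using CDF:
P(X ≤ 3) = F(3) = 0.988448

(d) Range probability:
P(1 ≤ X ≤ 3) = P(X ≤ 3) - P(X ≤ 0)
                   = F(3) - F(0)
                   = 0.988448 - 0.304007
                   = 0.684442

This means approximately 68.4% of outcomes fall in the interval [1, 3].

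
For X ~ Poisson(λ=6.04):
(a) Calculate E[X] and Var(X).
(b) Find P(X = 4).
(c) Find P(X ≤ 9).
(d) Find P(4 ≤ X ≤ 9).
(a) E[X] = 6.0400, Var(X) = 6.0400
(b) P(X = 4) = 0.132068
(c) P(X ≤ 9) = 0.913295
(d) P(4 ≤ X ≤ 9) = 0.765625

We have X ~ Poisson(λ=6.04).

(a) Moments:
E[X] = 6.0400
Var(X) = 6.0400
σ = √Var(X) = 2.4576

(b) Point probability using PMF:
P(X = 4) = 0.132068

(c) Cumulative probability using CDF:
P(X ≤ 9) = F(9) = 0.913295

(d) Range probability:
P(4 ≤ X ≤ 9) = P(X ≤ 9) - P(X ≤ 3)
                   = F(9) - F(3)
                   = 0.913295 - 0.147670
                   = 0.765625

This means approximately 76.6% of outcomes fall in the interval [4, 9].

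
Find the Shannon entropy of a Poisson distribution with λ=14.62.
2.7542 nats

We have X ~ Poisson(λ=14.62).

The Shannon entropy measures the uncertainty or information content of the distribution.

For a Poisson distribution with λ=14.62:
H(X) = 2.7542 nats

(In bits, this would be 3.9735 bits.)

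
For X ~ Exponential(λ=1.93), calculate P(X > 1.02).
0.139652

We have X ~ Exponential(λ=1.93).

P(X > 1.02) = 1 - P(X ≤ 1.02)
                = 1 - F(1.02)
                = 1 - 0.860348
                = 0.139652

So there's approximately a 14.0% chance that X exceeds 1.02.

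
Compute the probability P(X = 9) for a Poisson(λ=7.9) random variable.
0.122449

We have X ~ Poisson(λ=7.9).

For a Poisson distribution, the PMF gives us the probability of each outcome.

Using the PMF formula:
P(X = 9) = 0.122449

Rounded to 4 decimal places: 0.1224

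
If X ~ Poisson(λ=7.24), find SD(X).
2.6907

We have X ~ Poisson(λ=7.24).

For a Poisson distribution with λ=7.24:
σ = √Var(X) = 2.6907

The standard deviation is the square root of the variance.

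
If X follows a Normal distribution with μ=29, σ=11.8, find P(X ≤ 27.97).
0.465221

We have X ~ Normal(μ=29, σ=11.8).

The CDF gives us P(X ≤ k).

Using the CDF:
P(X ≤ 27.97) = 0.465221

This means there's approximately a 46.5% chance that X is at most 27.97.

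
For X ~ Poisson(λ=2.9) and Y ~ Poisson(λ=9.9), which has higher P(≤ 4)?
X has higher probability (P(X ≤ 4) = 0.8318 > P(Y ≤ 4) = 0.0312)

Compute P(≤ 4) for each distribution:

X ~ Poisson(λ=2.9):
P(X ≤ 4) = 0.8318

Y ~ Poisson(λ=9.9):
P(Y ≤ 4) = 0.0312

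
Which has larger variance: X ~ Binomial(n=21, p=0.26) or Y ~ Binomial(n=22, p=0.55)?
Y has larger variance (5.4450 > 4.0404)

Compute the variance for each distribution:

X ~ Binomial(n=21, p=0.26):
Var(X) = 4.0404

Y ~ Binomial(n=22, p=0.55):
Var(Y) = 5.4450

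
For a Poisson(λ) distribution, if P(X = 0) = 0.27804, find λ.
λ = 1.2800

For a Poisson(λ) distribution, the PMF at 0 is:
P(X = 0) = λ^0 e^(-λ) / 0! = e^(-λ)

Given P(X = 0) = 0.27804:
e^(-λ) = 0.27804
-λ = ln(0.27804)
λ = -ln(0.27804) = 1.2800

Verification: e^(-1.2800) = 0.27804 ✓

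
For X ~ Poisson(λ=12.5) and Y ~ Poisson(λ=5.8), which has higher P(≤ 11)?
Y has higher probability (P(Y ≤ 11) = 0.9841 > P(X ≤ 11) = 0.4058)

Compute P(≤ 11) for each distribution:

X ~ Poisson(λ=12.5):
P(X ≤ 11) = 0.4058

Y ~ Poisson(λ=5.8):
P(Y ≤ 11) = 0.9841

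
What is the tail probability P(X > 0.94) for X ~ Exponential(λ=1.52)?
0.239596

We have X ~ Exponential(λ=1.52).

P(X > 0.94) = 1 - P(X ≤ 0.94)
                = 1 - F(0.94)
                = 1 - 0.760404
                = 0.239596

So there's approximately a 24.0% chance that X exceeds 0.94.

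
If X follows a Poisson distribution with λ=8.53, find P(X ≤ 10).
0.760042

We have X ~ Poisson(λ=8.53).

The CDF gives us P(X ≤ k).

Using the CDF:
P(X ≤ 10) = 0.760042

This means there's approximately a 76.0% chance that X is at most 10.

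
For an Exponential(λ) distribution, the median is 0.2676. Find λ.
λ = 2.5902

For X ~ Exponential(λ), the CDF is F(x) = 1 - e^(-λx).
The median m satisfies F(m) = 0.5:
1 - e^(-λm) = 0.5
e^(-λm) = 0.5
λm = ln(2)
m = ln(2) / λ

Given m = 0.2676:
λ = ln(2) / 0.2676 = 0.693147 / 0.2676 = 2.5902

Verification: ln(2) / 2.5902 = 0.2676 ✓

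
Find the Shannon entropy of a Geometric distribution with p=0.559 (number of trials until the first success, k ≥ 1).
1.2275 nats

We have X ~ Geometric(p=0.559) (number of trials until the first success, k ≥ 1).

The Shannon entropy measures the uncertainty or information content of the distribution.

For a Geometric distribution with p=0.559 (number of trials until the first success, k ≥ 1):
H(X) = 1.2275 nats

(In bits, this would be 1.7709 bits.)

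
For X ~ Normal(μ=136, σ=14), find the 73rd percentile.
144.5794

We have X ~ Normal(μ=136, σ=14).

We want to find x such that P(X ≤ x) = 0.73.

This is the 73rd percentile, which means 73% of values fall below this point.

Using the inverse CDF (quantile function):
x = F⁻¹(0.73) = 144.5794

Verification: P(X ≤ 144.5794) = 0.73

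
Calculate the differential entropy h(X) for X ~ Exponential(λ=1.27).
0.7610 nats

We have X ~ Exponential(λ=1.27).

The differential entropy measures the uncertainty or information content of the distribution.

For an Exponential distribution with λ=1.27:
h(X) = 0.7610 nats

(In bits, this would be 1.0979 bits.)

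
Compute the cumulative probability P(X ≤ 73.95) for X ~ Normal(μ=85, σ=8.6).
0.099416

We have X ~ Normal(μ=85, σ=8.6).

The CDF gives us P(X ≤ k).

Using the CDF:
P(X ≤ 73.95) = 0.099416

This means there's approximately a 9.9% chance that X is at most 73.95.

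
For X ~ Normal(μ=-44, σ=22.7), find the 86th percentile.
-19.4768

We have X ~ Normal(μ=-44, σ=22.7).

We want to find x such that P(X ≤ x) = 0.86.

This is the 86th percentile, which means 86% of values fall below this point.

Using the inverse CDF (quantile function):
x = F⁻¹(0.86) = -19.4768

Verification: P(X ≤ -19.4768) = 0.86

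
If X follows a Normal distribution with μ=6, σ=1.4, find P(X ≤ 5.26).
0.298551

We have X ~ Normal(μ=6, σ=1.4).

The CDF gives us P(X ≤ k).

Using the CDF:
P(X ≤ 5.26) = 0.298551

This means there's approximately a 29.9% chance that X is at most 5.26.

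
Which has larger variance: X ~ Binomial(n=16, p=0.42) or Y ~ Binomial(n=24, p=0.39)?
Y has larger variance (5.7096 > 3.8976)

Compute the variance for each distribution:

X ~ Binomial(n=16, p=0.42):
Var(X) = 3.8976

Y ~ Binomial(n=24, p=0.39):
Var(Y) = 5.7096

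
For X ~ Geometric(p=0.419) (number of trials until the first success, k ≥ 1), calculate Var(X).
3.3094

We have X ~ Geometric(p=0.419) (number of trials until the first success, k ≥ 1).

For a Geometric distribution with p=0.419 (number of trials until the first success, k ≥ 1):
Var(X) = 3.3094

The variance measures the spread of the distribution around the mean.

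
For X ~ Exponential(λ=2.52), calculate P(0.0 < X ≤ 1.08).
0.934231

We have X ~ Exponential(λ=2.52).

To find P(0.0 < X ≤ 1.08), we use:
P(0.0 < X ≤ 1.08) = P(X ≤ 1.08) - P(X ≤ 0.0)
                 = F(1.08) - F(0.0)
                 = 0.934231 - 0.000000
                 = 0.934231

So there's approximately a 93.4% chance that X falls in this range.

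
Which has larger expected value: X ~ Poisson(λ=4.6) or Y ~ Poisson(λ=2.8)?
X has larger mean (4.6000 > 2.8000)

Compute the expected value for each distribution:

X ~ Poisson(λ=4.6):
E[X] = 4.6000

Y ~ Poisson(λ=2.8):
E[Y] = 2.8000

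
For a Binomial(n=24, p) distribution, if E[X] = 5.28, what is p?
p = 0.22

For a Binomial(n, p) distribution:
E[X] = n × p

Given n = 24 and E[X] = 5.28:
5.28 = 24 × p
p = 5.28 / 24 = 0.22

Verification: Binomial(24, 0.22) has E[X] = 5.28 ✓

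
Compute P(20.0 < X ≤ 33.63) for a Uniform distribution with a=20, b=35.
0.908667

We have X ~ Uniform(a=20, b=35).

To find P(20.0 < X ≤ 33.63), we use:
P(20.0 < X ≤ 33.63) = P(X ≤ 33.63) - P(X ≤ 20.0)
                 = F(33.63) - F(20.0)
                 = 0.908667 - 0.000000
                 = 0.908667

So there's approximately a 90.9% chance that X falls in this range.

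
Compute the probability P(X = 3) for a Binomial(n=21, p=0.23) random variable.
0.146510

We have X ~ Binomial(n=21, p=0.23).

For a Binomial distribution, the PMF gives us the probability of each outcome.

Using the PMF formula:
P(X = 3) = 0.146510

Rounded to 4 decimal places: 0.1465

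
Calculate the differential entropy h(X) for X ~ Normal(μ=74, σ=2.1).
2.1609 nats

We have X ~ Normal(μ=74, σ=2.1).

The differential entropy measures the uncertainty or information content of the distribution.

For a Normal distribution with μ=74, σ=2.1:
h(X) = 2.1609 nats

(In bits, this would be 3.1175 bits.)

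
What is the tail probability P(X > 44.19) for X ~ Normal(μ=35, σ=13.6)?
0.249604

We have X ~ Normal(μ=35, σ=13.6).

P(X > 44.19) = 1 - P(X ≤ 44.19)
                = 1 - F(44.19)
                = 1 - 0.750396
                = 0.249604

So there's approximately a 25.0% chance that X exceeds 44.19.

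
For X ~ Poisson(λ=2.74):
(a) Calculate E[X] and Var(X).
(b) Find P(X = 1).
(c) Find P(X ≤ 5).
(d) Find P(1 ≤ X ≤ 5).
(a) E[X] = 2.7400, Var(X) = 2.7400
(b) P(X = 1) = 0.176923
(c) P(X ≤ 5) = 0.939999
(d) P(1 ≤ X ≤ 5) = 0.875429

We have X ~ Poisson(λ=2.74).

(a) Moments:
E[X] = 2.7400
Var(X) = 2.7400
σ = √Var(X) = 1.6553

(b) Point probability using PMF:
P(X = 1) = 0.176923

(c) Cumulative probability using CDF:
P(X ≤ 5) = F(5) = 0.939999

(d) Range probability:
P(1 ≤ X ≤ 5) = P(X ≤ 5) - P(X ≤ 0)
                   = F(5) - F(0)
                   = 0.939999 - 0.064570
                   = 0.875429

This means approximately 87.5% of outcomes fall in the interval [1, 5].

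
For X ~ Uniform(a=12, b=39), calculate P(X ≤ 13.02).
0.037778

We have X ~ Uniform(a=12, b=39).

The CDF gives us P(X ≤ k).

Using the CDF:
P(X ≤ 13.02) = 0.037778

This means there's approximately a 3.8% chance that X is at most 13.02.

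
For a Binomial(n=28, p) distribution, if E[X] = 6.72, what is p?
p = 0.24

For a Binomial(n, p) distribution:
E[X] = n × p

Given n = 28 and E[X] = 6.72:
6.72 = 28 × p
p = 6.72 / 28 = 0.24

Verification: Binomial(28, 0.24) has E[X] = 6.72 ✓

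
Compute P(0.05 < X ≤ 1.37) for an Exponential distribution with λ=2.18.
0.846272

We have X ~ Exponential(λ=2.18).

To find P(0.05 < X ≤ 1.37), we use:
P(0.05 < X ≤ 1.37) = P(X ≤ 1.37) - P(X ≤ 0.05)
                 = F(1.37) - F(0.05)
                 = 0.949541 - 0.103270
                 = 0.846272

So there's approximately a 84.6% chance that X falls in this range.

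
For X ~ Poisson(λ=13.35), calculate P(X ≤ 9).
0.143917

We have X ~ Poisson(λ=13.35).

The CDF gives us P(X ≤ k).

Using the CDF:
P(X ≤ 9) = 0.143917

This means there's approximately a 14.4% chance that X is at most 9.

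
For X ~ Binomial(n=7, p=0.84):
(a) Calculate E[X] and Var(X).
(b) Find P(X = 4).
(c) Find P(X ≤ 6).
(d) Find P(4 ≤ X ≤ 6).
(a) E[X] = 5.8800, Var(X) = 0.9408
(b) P(X = 4) = 0.071375
(c) P(X ≤ 6) = 0.704910
(d) P(4 ≤ X ≤ 6) = 0.689659

We have X ~ Binomial(n=7, p=0.84).

(a) Moments:
E[X] = 5.8800
Var(X) = 0.9408
σ = √Var(X) = 0.9699

(b) Point probability using PMF:
P(X = 4) = 0.071375

(c) Cumulative probability using CDF:
P(X ≤ 6) = F(6) = 0.704910

(d) Range probability:
P(4 ≤ X ≤ 6) = P(X ≤ 6) - P(X ≤ 3)
                   = F(6) - F(3)
                   = 0.704910 - 0.015250
                   = 0.689659

This means approximately 69.0% of outcomes fall in the interval [4, 6].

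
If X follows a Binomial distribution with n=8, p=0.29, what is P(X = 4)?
0.125812

We have X ~ Binomial(n=8, p=0.29).

For a Binomial distribution, the PMF gives us the probability of each outcome.

Using the PMF formula:
P(X = 4) = 0.125812

Rounded to 4 decimal places: 0.1258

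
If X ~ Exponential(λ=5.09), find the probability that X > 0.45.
0.101216

We have X ~ Exponential(λ=5.09).

P(X > 0.45) = 1 - P(X ≤ 0.45)
                = 1 - F(0.45)
                = 1 - 0.898784
                = 0.101216

So there's approximately a 10.1% chance that X exceeds 0.45.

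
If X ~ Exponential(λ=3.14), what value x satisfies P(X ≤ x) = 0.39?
0.1574

We have X ~ Exponential(λ=3.14).

We want to find x such that P(X ≤ x) = 0.39.

This is the 39th percentile, which means 39% of values fall below this point.

Using the inverse CDF (quantile function):
x = F⁻¹(0.39) = 0.1574

Verification: P(X ≤ 0.1574) = 0.39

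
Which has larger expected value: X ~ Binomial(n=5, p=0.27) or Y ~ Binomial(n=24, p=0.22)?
Y has larger mean (5.2800 > 1.3500)

Compute the expected value for each distribution:

X ~ Binomial(n=5, p=0.27):
E[X] = 1.3500

Y ~ Binomial(n=24, p=0.22):
E[Y] = 5.2800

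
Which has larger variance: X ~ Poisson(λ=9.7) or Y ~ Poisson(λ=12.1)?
Y has larger variance (12.1000 > 9.7000)

Compute the variance for each distribution:

X ~ Poisson(λ=9.7):
Var(X) = 9.7000

Y ~ Poisson(λ=12.1):
Var(Y) = 12.1000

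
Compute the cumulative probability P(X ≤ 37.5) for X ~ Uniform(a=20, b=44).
0.729167

We have X ~ Uniform(a=20, b=44).

The CDF gives us P(X ≤ k).

Using the CDF:
P(X ≤ 37.5) = 0.729167

This means there's approximately a 72.9% chance that X is at most 37.5.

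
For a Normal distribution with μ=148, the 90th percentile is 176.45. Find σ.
σ = 22.1997

For X ~ Normal(μ, σ), the p-th percentile satisfies x = μ + z_p × σ,
where z_p = Φ⁻¹(p) is the standard normal quantile.

Step 1: z_{0.9} = Φ⁻¹(0.9) = 1.2816

Step 2: Solve for σ:
176.45 = 148 + 1.2816 × σ
σ = (176.45 - 148) / 1.2816
σ = 28.45 / 1.2816
σ = 22.1997

Verification: μ + z × σ = 148 + 1.2816 × 22.1997 = 176.45 ✓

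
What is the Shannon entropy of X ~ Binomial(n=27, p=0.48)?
2.3728 nats

We have X ~ Binomial(n=27, p=0.48).

The Shannon entropy measures the uncertainty or information content of the distribution.

For a Binomial distribution with n=27, p=0.48:
H(X) = 2.3728 nats

(In bits, this would be 3.4232 bits.)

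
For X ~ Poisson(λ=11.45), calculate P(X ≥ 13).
0.361402

We have X ~ Poisson(λ=11.45).

For discrete distributions, P(X ≥ 13) = 1 - P(X ≤ 12).

P(X ≤ 12) = 0.638598
P(X ≥ 13) = 1 - 0.638598 = 0.361402

So there's approximately a 36.1% chance that X is at least 13.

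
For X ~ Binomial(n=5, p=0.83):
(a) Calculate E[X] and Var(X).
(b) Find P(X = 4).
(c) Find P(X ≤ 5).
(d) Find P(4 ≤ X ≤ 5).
(a) E[X] = 4.1500, Var(X) = 0.7055
(b) P(X = 4) = 0.403396
(c) P(X ≤ 5) = 1.000000
(d) P(4 ≤ X ≤ 5) = 0.797300

We have X ~ Binomial(n=5, p=0.83).

(a) Moments:
E[X] = 4.1500
Var(X) = 0.7055
σ = √Var(X) = 0.8399

(b) Point probability using PMF:
P(X = 4) = 0.403396

(c) Cumulative probability using CDF:
P(X ≤ 5) = F(5) = 1.000000

(d) Range probability:
P(4 ≤ X ≤ 5) = P(X ≤ 5) - P(X ≤ 3)
                   = F(5) - F(3)
                   = 1.000000 - 0.202700
                   = 0.797300

This means approximately 79.7% of outcomes fall in the interval [4, 5].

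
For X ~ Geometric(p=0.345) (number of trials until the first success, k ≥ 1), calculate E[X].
2.8986

We have X ~ Geometric(p=0.345) (number of trials until the first success, k ≥ 1).

For a Geometric distribution with p=0.345 (number of trials until the first success, k ≥ 1):
E[X] = 2.8986

This is the expected (average) value of X.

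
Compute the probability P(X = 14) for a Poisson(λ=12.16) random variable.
0.092820

We have X ~ Poisson(λ=12.16).

For a Poisson distribution, the PMF gives us the probability of each outcome.

Using the PMF formula:
P(X = 14) = 0.092820

Rounded to 4 decimal places: 0.0928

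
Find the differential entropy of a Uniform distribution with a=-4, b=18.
3.0910 nats

We have X ~ Uniform(a=-4, b=18).

The differential entropy measures the uncertainty or information content of the distribution.

For a Uniform distribution with a=-4, b=18:
h(X) = 3.0910 nats

(In bits, this would be 4.4594 bits.)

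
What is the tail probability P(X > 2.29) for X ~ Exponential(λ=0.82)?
0.152926

We have X ~ Exponential(λ=0.82).

P(X > 2.29) = 1 - P(X ≤ 2.29)
                = 1 - F(2.29)
                = 1 - 0.847074
                = 0.152926

So there's approximately a 15.3% chance that X exceeds 2.29.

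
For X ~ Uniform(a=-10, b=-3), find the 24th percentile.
-8.3200

We have X ~ Uniform(a=-10, b=-3).

We want to find x such that P(X ≤ x) = 0.24.

This is the 24th percentile, which means 24% of values fall below this point.

Using the inverse CDF (quantile function):
x = F⁻¹(0.24) = -8.3200

Verification: P(X ≤ -8.3200) = 0.24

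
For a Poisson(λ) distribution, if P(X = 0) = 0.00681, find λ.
λ = 4.9894

For a Poisson(λ) distribution, the PMF at 0 is:
P(X = 0) = λ^0 e^(-λ) / 0! = e^(-λ)

Given P(X = 0) = 0.00681:
e^(-λ) = 0.00681
-λ = ln(0.00681)
λ = -ln(0.00681) = 4.9894

Verification: e^(-4.9894) = 0.00681 ✓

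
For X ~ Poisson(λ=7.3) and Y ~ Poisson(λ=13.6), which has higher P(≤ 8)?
X has higher probability (P(X ≤ 8) = 0.6892 > P(Y ≤ 8) = 0.0753)

Compute P(≤ 8) for each distribution:

X ~ Poisson(λ=7.3):
P(X ≤ 8) = 0.6892

Y ~ Poisson(λ=13.6):
P(Y ≤ 8) = 0.0753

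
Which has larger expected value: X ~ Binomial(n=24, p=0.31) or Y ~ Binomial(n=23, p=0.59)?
Y has larger mean (13.5700 > 7.4400)

Compute the expected value for each distribution:

X ~ Binomial(n=24, p=0.31):
E[X] = 7.4400

Y ~ Binomial(n=23, p=0.59):
E[Y] = 13.5700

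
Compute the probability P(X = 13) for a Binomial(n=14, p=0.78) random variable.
0.121837

We have X ~ Binomial(n=14, p=0.78).

For a Binomial distribution, the PMF gives us the probability of each outcome.

Using the PMF formula:
P(X = 13) = 0.121837

Rounded to 4 decimal places: 0.1218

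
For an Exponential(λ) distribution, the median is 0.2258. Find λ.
λ = 3.0697

For X ~ Exponential(λ), the CDF is F(x) = 1 - e^(-λx).
The median m satisfies F(m) = 0.5:
1 - e^(-λm) = 0.5
e^(-λm) = 0.5
λm = ln(2)
m = ln(2) / λ

Given m = 0.2258:
λ = ln(2) / 0.2258 = 0.693147 / 0.2258 = 3.0697

Verification: ln(2) / 3.0697 = 0.2258 ✓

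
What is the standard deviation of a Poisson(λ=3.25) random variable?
1.8028

We have X ~ Poisson(λ=3.25).

For a Poisson distribution with λ=3.25:
σ = √Var(X) = 1.8028

The standard deviation is the square root of the variance.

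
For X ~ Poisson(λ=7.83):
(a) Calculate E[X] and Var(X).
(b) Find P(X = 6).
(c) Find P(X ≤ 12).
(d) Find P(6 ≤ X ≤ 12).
(a) E[X] = 7.8300, Var(X) = 7.8300
(b) P(X = 6) = 0.127266
(c) P(X ≤ 12) = 0.944039
(d) P(6 ≤ X ≤ 12) = 0.736730

We have X ~ Poisson(λ=7.83).

(a) Moments:
E[X] = 7.8300
Var(X) = 7.8300
σ = √Var(X) = 2.7982

(b) Point probability using PMF:
P(X = 6) = 0.127266

(c) Cumulative probability using CDF:
P(X ≤ 12) = F(12) = 0.944039

(d) Range probability:
P(6 ≤ X ≤ 12) = P(X ≤ 12) - P(X ≤ 5)
                   = F(12) - F(5)
                   = 0.944039 - 0.207310
                   = 0.736730

This means approximately 73.7% of outcomes fall in the interval [6, 12].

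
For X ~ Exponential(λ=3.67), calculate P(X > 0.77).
0.059255

We have X ~ Exponential(λ=3.67).

P(X > 0.77) = 1 - P(X ≤ 0.77)
                = 1 - F(0.77)
                = 1 - 0.940745
                = 0.059255

So there's approximately a 5.9% chance that X exceeds 0.77.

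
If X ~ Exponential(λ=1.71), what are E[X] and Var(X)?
E[X] = 0.5848, Var(X) = 0.3420

We have X ~ Exponential(λ=1.71).

For an Exponential distribution with λ=1.71:

Expected value:
E[X] = 0.5848

Variance:
Var(X) = 0.3420

Standard deviation:
σ = √Var(X) = 0.5848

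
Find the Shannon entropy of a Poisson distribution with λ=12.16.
2.6608 nats

We have X ~ Poisson(λ=12.16).

The Shannon entropy measures the uncertainty or information content of the distribution.

For a Poisson distribution with λ=12.16:
H(X) = 2.6608 nats

(In bits, this would be 3.8388 bits.)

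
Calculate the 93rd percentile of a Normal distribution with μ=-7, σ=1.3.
-5.0815

We have X ~ Normal(μ=-7, σ=1.3).

We want to find x such that P(X ≤ x) = 0.93.

This is the 93rd percentile, which means 93% of values fall below this point.

Using the inverse CDF (quantile function):
x = F⁻¹(0.93) = -5.0815

Verification: P(X ≤ -5.0815) = 0.93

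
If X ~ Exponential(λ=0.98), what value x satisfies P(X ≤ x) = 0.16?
0.1779

We have X ~ Exponential(λ=0.98).

We want to find x such that P(X ≤ x) = 0.16.

This is the 16th percentile, which means 16% of values fall below this point.

Using the inverse CDF (quantile function):
x = F⁻¹(0.16) = 0.1779

Verification: P(X ≤ 0.1779) = 0.16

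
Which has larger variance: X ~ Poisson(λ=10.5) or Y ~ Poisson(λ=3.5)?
X has larger variance (10.5000 > 3.5000)

Compute the variance for each distribution:

X ~ Poisson(λ=10.5):
Var(X) = 10.5000

Y ~ Poisson(λ=3.5):
Var(Y) = 3.5000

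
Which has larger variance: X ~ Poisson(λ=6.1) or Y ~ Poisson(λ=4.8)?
X has larger variance (6.1000 > 4.8000)

Compute the variance for each distribution:

X ~ Poisson(λ=6.1):
Var(X) = 6.1000

Y ~ Poisson(λ=4.8):
Var(Y) = 4.8000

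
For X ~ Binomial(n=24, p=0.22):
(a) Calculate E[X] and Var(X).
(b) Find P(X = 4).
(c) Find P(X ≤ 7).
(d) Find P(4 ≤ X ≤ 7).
(a) E[X] = 5.2800, Var(X) = 4.1184
(b) P(X = 4) = 0.172963
(c) P(X ≤ 7) = 0.862058
(d) P(4 ≤ X ≤ 7) = 0.668797

We have X ~ Binomial(n=24, p=0.22).

(a) Moments:
E[X] = 5.2800
Var(X) = 4.1184
σ = √Var(X) = 2.0294

(b) Point probability using PMF:
P(X = 4) = 0.172963

(c) Cumulative probability using CDF:
P(X ≤ 7) = F(7) = 0.862058

(d) Range probability:
P(4 ≤ X ≤ 7) = P(X ≤ 7) - P(X ≤ 3)
                   = F(7) - F(3)
                   = 0.862058 - 0.193261
                   = 0.668797

This means approximately 66.9% of outcomes fall in the interval [4, 7].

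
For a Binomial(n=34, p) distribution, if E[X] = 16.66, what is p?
p = 0.49

For a Binomial(n, p) distribution:
E[X] = n × p

Given n = 34 and E[X] = 16.66:
16.66 = 34 × p
p = 16.66 / 34 = 0.49

Verification: Binomial(34, 0.49) has E[X] = 16.66 ✓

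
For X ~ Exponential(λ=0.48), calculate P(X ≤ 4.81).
0.900620

We have X ~ Exponential(λ=0.48).

The CDF gives us P(X ≤ k).

Using the CDF:
P(X ≤ 4.81) = 0.900620

This means there's approximately a 90.1% chance that X is at most 4.81.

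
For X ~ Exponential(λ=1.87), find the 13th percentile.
0.0745

We have X ~ Exponential(λ=1.87).

We want to find x such that P(X ≤ x) = 0.13.

This is the 13th percentile, which means 13% of values fall below this point.

Using the inverse CDF (quantile function):
x = F⁻¹(0.13) = 0.0745

Verification: P(X ≤ 0.0745) = 0.13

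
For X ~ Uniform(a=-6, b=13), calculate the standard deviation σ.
5.4848

We have X ~ Uniform(a=-6, b=13).

For a Uniform distribution with a=-6, b=13:
σ = √Var(X) = 5.4848

The standard deviation is the square root of the variance.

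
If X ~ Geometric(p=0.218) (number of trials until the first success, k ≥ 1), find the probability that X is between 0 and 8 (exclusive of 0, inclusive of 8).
0.860153

We have X ~ Geometric(p=0.218) (number of trials until the first success, k ≥ 1).

To find P(0 < X ≤ 8), we use:
P(0 < X ≤ 8) = P(X ≤ 8) - P(X ≤ 0)
                 = F(8) - F(0)
                 = 0.860153 - 0.000000
                 = 0.860153

So there's approximately a 86.0% chance that X falls in this range.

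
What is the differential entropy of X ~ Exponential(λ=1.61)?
0.5238 nats

We have X ~ Exponential(λ=1.61).

The differential entropy measures the uncertainty or information content of the distribution.

For an Exponential distribution with λ=1.61:
h(X) = 0.5238 nats

(In bits, this would be 0.7556 bits.)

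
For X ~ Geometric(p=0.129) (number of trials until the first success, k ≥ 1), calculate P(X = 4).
0.085240

We have X ~ Geometric(p=0.129) (number of trials until the first success, k ≥ 1).

For a Geometric distribution, the PMF gives us the probability of each outcome.

Using the PMF formula:
P(X = 4) = 0.085240

Rounded to 4 decimal places: 0.0852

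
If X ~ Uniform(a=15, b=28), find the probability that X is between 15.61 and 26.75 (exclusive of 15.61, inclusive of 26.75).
0.856923

We have X ~ Uniform(a=15, b=28).

To find P(15.61 < X ≤ 26.75), we use:
P(15.61 < X ≤ 26.75) = P(X ≤ 26.75) - P(X ≤ 15.61)
                 = F(26.75) - F(15.61)
                 = 0.903846 - 0.046923
                 = 0.856923

So there's approximately a 85.7% chance that X falls in this range.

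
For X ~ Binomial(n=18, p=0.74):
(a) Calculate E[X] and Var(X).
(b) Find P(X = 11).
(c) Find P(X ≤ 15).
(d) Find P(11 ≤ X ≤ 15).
(a) E[X] = 13.3200, Var(X) = 3.4632
(b) P(X = 11) = 0.093136
(c) P(X ≤ 15) = 0.883944
(d) P(11 ≤ X ≤ 15) = 0.814065

We have X ~ Binomial(n=18, p=0.74).

(a) Moments:
E[X] = 13.3200
Var(X) = 3.4632
σ = √Var(X) = 1.8610

(b) Point probability using PMF:
P(X = 11) = 0.093136

(c) Cumulative probability using CDF:
P(X ≤ 15) = F(15) = 0.883944

(d) Range probability:
P(11 ≤ X ≤ 15) = P(X ≤ 15) - P(X ≤ 10)
                   = F(15) - F(10)
                   = 0.883944 - 0.069879
                   = 0.814065

This means approximately 81.4% of outcomes fall in the interval [11, 15].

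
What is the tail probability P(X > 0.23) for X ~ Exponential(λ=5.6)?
0.275822

We have X ~ Exponential(λ=5.6).

P(X > 0.23) = 1 - P(X ≤ 0.23)
                = 1 - F(0.23)
                = 1 - 0.724178
                = 0.275822

So there's approximately a 27.6% chance that X exceeds 0.23.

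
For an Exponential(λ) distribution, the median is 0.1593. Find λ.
λ = 4.3512

For X ~ Exponential(λ), the CDF is F(x) = 1 - e^(-λx).
The median m satisfies F(m) = 0.5:
1 - e^(-λm) = 0.5
e^(-λm) = 0.5
λm = ln(2)
m = ln(2) / λ

Given m = 0.1593:
λ = ln(2) / 0.1593 = 0.693147 / 0.1593 = 4.3512

Verification: ln(2) / 4.3512 = 0.1593 ✓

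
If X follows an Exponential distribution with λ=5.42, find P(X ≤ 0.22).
0.696508

We have X ~ Exponential(λ=5.42).

The CDF gives us P(X ≤ k).

Using the CDF:
P(X ≤ 0.22) = 0.696508

This means there's approximately a 69.7% chance that X is at most 0.22.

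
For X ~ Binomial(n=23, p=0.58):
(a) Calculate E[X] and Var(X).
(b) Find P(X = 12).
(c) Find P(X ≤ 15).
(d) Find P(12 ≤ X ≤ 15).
(a) E[X] = 13.3400, Var(X) = 5.6028
(b) P(X = 12) = 0.140566
(c) P(X ≤ 15) = 0.818544
(d) P(12 ≤ X ≤ 15) = 0.601075

We have X ~ Binomial(n=23, p=0.58).

(a) Moments:
E[X] = 13.3400
Var(X) = 5.6028
σ = √Var(X) = 2.3670

(b) Point probability using PMF:
P(X = 12) = 0.140566

(c) Cumulative probability using CDF:
P(X ≤ 15) = F(15) = 0.818544

(d) Range probability:
P(12 ≤ X ≤ 15) = P(X ≤ 15) - P(X ≤ 11)
                   = F(15) - F(11)
                   = 0.818544 - 0.217469
                   = 0.601075

This means approximately 60.1% of outcomes fall in the interval [12, 15].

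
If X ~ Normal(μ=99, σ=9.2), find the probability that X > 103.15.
0.325963

We have X ~ Normal(μ=99, σ=9.2).

P(X > 103.15) = 1 - P(X ≤ 103.15)
                = 1 - F(103.15)
                = 1 - 0.674037
                = 0.325963

So there's approximately a 32.6% chance that X exceeds 103.15.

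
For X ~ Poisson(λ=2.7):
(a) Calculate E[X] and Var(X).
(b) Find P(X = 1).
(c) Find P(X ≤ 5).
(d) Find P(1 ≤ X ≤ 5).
(a) E[X] = 2.7000, Var(X) = 2.7000
(b) P(X = 1) = 0.181455
(c) P(X ≤ 5) = 0.943268
(d) P(1 ≤ X ≤ 5) = 0.876063

We have X ~ Poisson(λ=2.7).

(a) Moments:
E[X] = 2.7000
Var(X) = 2.7000
σ = √Var(X) = 1.6432

(b) Point probability using PMF:
P(X = 1) = 0.181455

(c) Cumulative probability using CDF:
P(X ≤ 5) = F(5) = 0.943268

(d) Range probability:
P(1 ≤ X ≤ 5) = P(X ≤ 5) - P(X ≤ 0)
                   = F(5) - F(0)
                   = 0.943268 - 0.067206
                   = 0.876063

This means approximately 87.6% of outcomes fall in the interval [1, 5].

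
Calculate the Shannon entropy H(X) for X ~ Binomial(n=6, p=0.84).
1.2357 nats

We have X ~ Binomial(n=6, p=0.84).

The Shannon entropy measures the uncertainty or information content of the distribution.

For a Binomial distribution with n=6, p=0.84:
H(X) = 1.2357 nats

(In bits, this would be 1.7828 bits.)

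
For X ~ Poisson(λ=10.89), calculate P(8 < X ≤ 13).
0.549474

We have X ~ Poisson(λ=10.89).

To find P(8 < X ≤ 13), we use:
P(8 < X ≤ 13) = P(X ≤ 13) - P(X ≤ 8)
                 = F(13) - F(8)
                 = 0.791373 - 0.241899
                 = 0.549474

So there's approximately a 54.9% chance that X falls in this range.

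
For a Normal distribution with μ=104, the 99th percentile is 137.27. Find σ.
σ = 14.3014

For X ~ Normal(μ, σ), the p-th percentile satisfies x = μ + z_p × σ,
where z_p = Φ⁻¹(p) is the standard normal quantile.

Step 1: z_{0.99} = Φ⁻¹(0.99) = 2.3263

Step 2: Solve for σ:
137.27 = 104 + 2.3263 × σ
σ = (137.27 - 104) / 2.3263
σ = 33.27 / 2.3263
σ = 14.3014

Verification: μ + z × σ = 104 + 2.3263 × 14.3014 = 137.27 ✓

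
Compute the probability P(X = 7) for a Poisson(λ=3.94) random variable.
0.056875

We have X ~ Poisson(λ=3.94).

For a Poisson distribution, the PMF gives us the probability of each outcome.

Using the PMF formula:
P(X = 7) = 0.056875

Rounded to 4 decimal places: 0.0569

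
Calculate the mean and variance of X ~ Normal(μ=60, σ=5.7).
E[X] = 60.0000, Var(X) = 32.4900

We have X ~ Normal(μ=60, σ=5.7).

For a Normal distribution with μ=60, σ=5.7:

Expected value:
E[X] = 60.0000

Variance:
Var(X) = 32.4900

Standard deviation:
σ = √Var(X) = 5.7000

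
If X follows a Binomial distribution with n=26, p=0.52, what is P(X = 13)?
0.151788

We have X ~ Binomial(n=26, p=0.52).

For a Binomial distribution, the PMF gives us the probability of each outcome.

Using the PMF formula:
P(X = 13) = 0.151788

Rounded to 4 decimal places: 0.1518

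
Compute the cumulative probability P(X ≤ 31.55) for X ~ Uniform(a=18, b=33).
0.903333

We have X ~ Uniform(a=18, b=33).

The CDF gives us P(X ≤ k).

Using the CDF:
P(X ≤ 31.55) = 0.903333

This means there's approximately a 90.3% chance that X is at most 31.55.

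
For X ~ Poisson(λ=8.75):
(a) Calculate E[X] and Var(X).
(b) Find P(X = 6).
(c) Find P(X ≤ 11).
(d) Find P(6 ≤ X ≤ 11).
(a) E[X] = 8.7500, Var(X) = 8.7500
(b) P(X = 6) = 0.098773
(c) P(X ≤ 11) = 0.826569
(d) P(6 ≤ X ≤ 11) = 0.694832

We have X ~ Poisson(λ=8.75).

(a) Moments:
E[X] = 8.7500
Var(X) = 8.7500
σ = √Var(X) = 2.9580

(b) Point probability using PMF:
P(X = 6) = 0.098773

(c) Cumulative probability using CDF:
P(X ≤ 11) = F(11) = 0.826569

(d) Range probability:
P(6 ≤ X ≤ 11) = P(X ≤ 11) - P(X ≤ 5)
                   = F(11) - F(5)
                   = 0.826569 - 0.131737
                   = 0.694832

This means approximately 69.5% of outcomes fall in the interval [6, 11].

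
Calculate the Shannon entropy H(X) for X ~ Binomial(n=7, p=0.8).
1.4272 nats

We have X ~ Binomial(n=7, p=0.8).

The Shannon entropy measures the uncertainty or information content of the distribution.

For a Binomial distribution with n=7, p=0.8:
H(X) = 1.4272 nats

(In bits, this would be 2.0590 bits.)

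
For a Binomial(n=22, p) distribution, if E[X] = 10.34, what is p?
p = 0.47

For a Binomial(n, p) distribution:
E[X] = n × p

Given n = 22 and E[X] = 10.34:
10.34 = 22 × p
p = 10.34 / 22 = 0.47

Verification: Binomial(22, 0.47) has E[X] = 10.34 ✓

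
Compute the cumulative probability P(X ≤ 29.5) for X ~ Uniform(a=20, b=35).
0.633333

We have X ~ Uniform(a=20, b=35).

The CDF gives us P(X ≤ k).

Using the CDF:
P(X ≤ 29.5) = 0.633333

This means there's approximately a 63.3% chance that X is at most 29.5.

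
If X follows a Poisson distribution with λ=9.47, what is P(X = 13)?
0.061024

We have X ~ Poisson(λ=9.47).

For a Poisson distribution, the PMF gives us the probability of each outcome.

Using the PMF formula:
P(X = 13) = 0.061024

Rounded to 4 decimal places: 0.0610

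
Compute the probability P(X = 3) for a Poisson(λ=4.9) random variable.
0.146014

We have X ~ Poisson(λ=4.9).

For a Poisson distribution, the PMF gives us the probability of each outcome.

Using the PMF formula:
P(X = 3) = 0.146014

Rounded to 4 decimal places: 0.1460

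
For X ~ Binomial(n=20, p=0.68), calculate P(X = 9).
0.018812

We have X ~ Binomial(n=20, p=0.68).

For a Binomial distribution, the PMF gives us the probability of each outcome.

Using the PMF formula:
P(X = 9) = 0.018812

Rounded to 4 decimal places: 0.0188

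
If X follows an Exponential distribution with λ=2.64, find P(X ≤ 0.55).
0.765898

We have X ~ Exponential(λ=2.64).

The CDF gives us P(X ≤ k).

Using the CDF:
P(X ≤ 0.55) = 0.765898

This means there's approximately a 76.6% chance that X is at most 0.55.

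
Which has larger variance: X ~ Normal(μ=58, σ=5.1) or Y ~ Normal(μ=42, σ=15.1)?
Y has larger variance (228.0100 > 26.0100)

Compute the variance for each distribution:

X ~ Normal(μ=58, σ=5.1):
Var(X) = 26.0100

Y ~ Normal(μ=42, σ=15.1):
Var(Y) = 228.0100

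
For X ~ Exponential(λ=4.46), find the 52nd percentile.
0.1646

We have X ~ Exponential(λ=4.46).

We want to find x such that P(X ≤ x) = 0.52.

This is the 52nd percentile, which means 52% of values fall below this point.

Using the inverse CDF (quantile function):
x = F⁻¹(0.52) = 0.1646

Verification: P(X ≤ 0.1646) = 0.52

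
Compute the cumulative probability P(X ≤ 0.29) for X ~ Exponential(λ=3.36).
0.622581

We have X ~ Exponential(λ=3.36).

The CDF gives us P(X ≤ k).

Using the CDF:
P(X ≤ 0.29) = 0.622581

This means there's approximately a 62.3% chance that X is at most 0.29.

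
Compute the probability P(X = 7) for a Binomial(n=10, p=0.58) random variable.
0.196302

We have X ~ Binomial(n=10, p=0.58).

For a Binomial distribution, the PMF gives us the probability of each outcome.

Using the PMF formula:
P(X = 7) = 0.196302

Rounded to 4 decimal places: 0.1963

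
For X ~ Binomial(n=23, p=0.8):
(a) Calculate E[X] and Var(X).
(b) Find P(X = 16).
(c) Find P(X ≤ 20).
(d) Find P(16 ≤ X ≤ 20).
(a) E[X] = 18.4000, Var(X) = 3.6800
(b) P(X = 16) = 0.088327
(c) P(X ≤ 20) = 0.866815
(d) P(16 ≤ X ≤ 20) = 0.795309

We have X ~ Binomial(n=23, p=0.8).

(a) Moments:
E[X] = 18.4000
Var(X) = 3.6800
σ = √Var(X) = 1.9183

(b) Point probability using PMF:
P(X = 16) = 0.088327

(c) Cumulative probability using CDF:
P(X ≤ 20) = F(20) = 0.866815

(d) Range probability:
P(16 ≤ X ≤ 20) = P(X ≤ 20) - P(X ≤ 15)
                   = F(20) - F(15)
                   = 0.866815 - 0.071506
                   = 0.795309

This means approximately 79.5% of outcomes fall in the interval [16, 20].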